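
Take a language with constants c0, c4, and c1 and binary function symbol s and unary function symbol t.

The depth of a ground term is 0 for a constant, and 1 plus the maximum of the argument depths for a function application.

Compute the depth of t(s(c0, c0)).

depth(s(c0, c0)) = 1 + max(0, 0) = 1
depth(t(s(c0, c0))) = 1 + depth(s(c0, c0)) = 1 + 1 = 2

2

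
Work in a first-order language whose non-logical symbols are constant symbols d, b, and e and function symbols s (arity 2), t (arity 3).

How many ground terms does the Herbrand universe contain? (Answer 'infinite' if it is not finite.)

infinite

The signature has at least one function symbol (s, arity 2) and at least one constant (d).
Iterating s gives infinitely many distinct ground terms: d, s(d, d), s(s(d, d), s(d, d)), ...
So the Herbrand universe is infinite.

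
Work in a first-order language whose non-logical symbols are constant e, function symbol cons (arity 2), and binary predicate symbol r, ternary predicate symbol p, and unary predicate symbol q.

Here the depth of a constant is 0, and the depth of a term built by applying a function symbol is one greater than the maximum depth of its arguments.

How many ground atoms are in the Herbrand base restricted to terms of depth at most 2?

First count ground terms of depth ≤ 2.
Let N_k = |{terms of depth ≤ k}|. Then N_0 = 1 and N_k = 1 + N_{k-1}^2 for k ≥ 1 (one summand per function symbol, arity giving the exponent).
N_0 = 1
N_1 = 1 + 1^2 = 2
N_2 = 1 + 2^2 = 5
Explicitly: e, cons(e, e), cons(e, cons(e, e)), cons(cons(e, e), e), cons(cons(e, e), cons(e, e)).
So |H| = 5.
For each predicate symbol, the number of ground atoms is |H| raised to its arity; summing:
  r: 5^2 = 25;  p: 5^3 = 125;  q: 5
Total ground atoms: 25 + 125 + 5 = 155.

155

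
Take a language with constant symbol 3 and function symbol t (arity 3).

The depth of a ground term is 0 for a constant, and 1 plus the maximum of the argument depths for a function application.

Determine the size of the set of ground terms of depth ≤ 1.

If N_k denotes the number of depth-≤k ground terms, the 1 constant gives N_0 = 1, and each function symbol of arity r contributes N_{k-1}^r new terms at level k: N_k = 1 + N_{k-1}^3.
N_0 = 1
N_1 = 1 + 1^3 = 2
Explicitly: 3, t(3, 3, 3).

2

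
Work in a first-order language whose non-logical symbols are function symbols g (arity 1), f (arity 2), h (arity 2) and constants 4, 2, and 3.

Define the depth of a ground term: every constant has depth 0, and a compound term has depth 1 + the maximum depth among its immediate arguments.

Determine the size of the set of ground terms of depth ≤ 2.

Let N_k = |{terms of depth ≤ k}|. Then N_0 = 3 and N_k = 3 + N_{k-1} + N_{k-1}^2 + N_{k-1}^2 for k ≥ 1 (one summand per function symbol, arity giving the exponent).
N_0 = 3
N_1 = 3 + 3 + 3^2 + 3^2 = 24
N_2 = 3 + 24 + 24^2 + 24^2 = 1179

1179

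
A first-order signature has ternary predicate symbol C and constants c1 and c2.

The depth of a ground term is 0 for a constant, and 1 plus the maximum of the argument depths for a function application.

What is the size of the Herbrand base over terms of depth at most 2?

First count ground terms of depth ≤ 2.
With no function symbols every ground term is a constant, so there are exactly 2 ground terms at every depth bound.
N_0 = 2
N_1 = 2
N_2 = 2
Explicitly: c1, c2.
So |H| = 2.
Ground atoms are formed by filling each argument slot of a predicate with a term from H, so an r-ary predicate gives |H|^r atoms:
  C: 2^3 = 8
Total ground atoms: 8.

8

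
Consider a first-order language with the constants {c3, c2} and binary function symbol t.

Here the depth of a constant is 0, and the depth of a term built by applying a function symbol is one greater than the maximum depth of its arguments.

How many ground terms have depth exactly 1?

If N_k denotes the number of depth-≤k ground terms, the 2 constants give N_0 = 2, and each function symbol of arity r contributes N_{k-1}^r new terms at level k: N_k = 2 + N_{k-1}^2.
N_0 = 2
N_1 = 2 + 2^2 = 6
Terms of depth exactly 1: N_1 − N_0 = 6 − 2 = 4.

4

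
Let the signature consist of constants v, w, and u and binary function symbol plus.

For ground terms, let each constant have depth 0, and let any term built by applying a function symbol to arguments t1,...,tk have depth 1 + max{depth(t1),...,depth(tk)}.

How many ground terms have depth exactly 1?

Let N_k count ground terms of depth at most k. Each non-constant term of depth ≤ k is some function symbol applied to depth-≤(k−1) arguments, giving N_k = 3 + N_{k-1}^2.
N_0 = 3
N_1 = 3 + 3^2 = 12
Terms of depth exactly 1: N_1 − N_0 = 12 − 3 = 9.

9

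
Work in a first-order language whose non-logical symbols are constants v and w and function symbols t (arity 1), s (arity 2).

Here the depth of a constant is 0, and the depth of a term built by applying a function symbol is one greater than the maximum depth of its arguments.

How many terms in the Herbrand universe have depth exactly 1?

Write N_k for the number of ground terms of depth ≤ k. A term of depth ≤ k is either a constant or a function symbol applied to arguments of depth ≤ k−1, so N_k = 2 + N_{k-1} + N_{k-1}^2.
N_0 = 2
N_1 = 2 + 2 + 2^2 = 8
Terms of depth exactly 1: N_1 − N_0 = 8 − 2 = 6.

6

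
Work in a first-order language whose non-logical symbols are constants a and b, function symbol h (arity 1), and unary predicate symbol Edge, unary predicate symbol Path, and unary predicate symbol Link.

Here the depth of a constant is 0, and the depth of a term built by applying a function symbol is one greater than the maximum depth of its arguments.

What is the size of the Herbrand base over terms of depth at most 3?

First count ground terms of depth ≤ 3.
Count level by level. With function symbols h/1, the terms of depth ≤ k are the 2 constants together with each function applied to depth-≤(k−1) tuples, so N_k = 2 + N_{k-1}.
N_0 = 2
N_1 = 2 + 2 = 4
N_2 = 2 + 4 = 6
N_3 = 2 + 6 = 8
Explicitly: a, b, h(a), h(b), h(h(a)), h(h(b)), h(h(h(a))), h(h(h(b))).
So |H| = 8.
For each predicate symbol, the number of ground atoms is |H| raised to its arity; summing:
  Edge: 8;  Path: 8;  Link: 8
Total ground atoms: 8 + 8 + 8 = 24.

24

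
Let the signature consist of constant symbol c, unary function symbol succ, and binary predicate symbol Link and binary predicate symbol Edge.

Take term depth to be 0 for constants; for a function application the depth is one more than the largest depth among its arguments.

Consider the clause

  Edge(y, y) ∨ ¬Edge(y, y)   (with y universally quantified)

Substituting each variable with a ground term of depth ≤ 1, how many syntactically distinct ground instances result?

Ground terms of depth ≤ 1:
  Let N_k count ground terms of depth at most k. Each non-constant term of depth ≤ k is some function symbol applied to depth-≤(k−1) arguments, giving N_k = 1 + N_{k-1}.
  N_0 = 1
  N_1 = 1 + 1 = 2
So there are 2 ground terms available for substitution.
There is 1 variable to instantiate (y),  occurring in at least one literal, so different choices give different ground instances.
Number of ground instances = 2.

2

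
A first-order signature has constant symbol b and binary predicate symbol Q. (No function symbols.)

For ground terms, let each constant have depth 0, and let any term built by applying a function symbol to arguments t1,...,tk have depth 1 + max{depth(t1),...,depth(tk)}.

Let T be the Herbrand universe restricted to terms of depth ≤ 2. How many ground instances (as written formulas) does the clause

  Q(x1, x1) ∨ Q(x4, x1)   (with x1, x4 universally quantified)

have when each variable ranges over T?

1

Ground terms of depth ≤ 2:
  With no function symbols every ground term is a constant, so there is exactly 1 ground term at every depth bound.
  N_0 = 1
  N_1 = 1
  N_2 = 1
  Explicitly: b.
So there is exactly 1 ground term available for substitution.
There are 2 variables to instantiate (x1, x4), each occurring in at least one literal, so different choices give different ground instances.
Number of ground instances = 1^2 = 1.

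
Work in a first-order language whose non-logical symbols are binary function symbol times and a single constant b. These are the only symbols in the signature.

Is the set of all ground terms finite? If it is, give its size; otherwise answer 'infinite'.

The signature has at least one function symbol (times, arity 2) and at least one constant (b).
Iterating times gives infinitely many distinct ground terms: b, times(b, b), times(times(b, b), times(b, b)), ...
So the Herbrand universe is infinite.

infinite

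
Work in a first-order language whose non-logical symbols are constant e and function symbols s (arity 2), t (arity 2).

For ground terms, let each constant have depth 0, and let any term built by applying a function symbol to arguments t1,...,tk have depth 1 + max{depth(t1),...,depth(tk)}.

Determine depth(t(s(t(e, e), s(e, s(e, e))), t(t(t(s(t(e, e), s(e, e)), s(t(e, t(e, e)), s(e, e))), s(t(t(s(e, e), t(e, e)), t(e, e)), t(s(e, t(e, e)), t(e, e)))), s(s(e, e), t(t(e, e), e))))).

depth(t(e, e)) = 1 + max(0, 0) = 1
depth(s(e, e)) = 1 + max(0, 0) = 1
depth(s(e, s(e, e))) = 1 + max(0, 1) = 2
depth(s(t(e, e), s(e, s(e, e)))) = 1 + max(1, 2) = 3
depth(s(t(e, e), s(e, e))) = 1 + max(1, 1) = 2
depth(t(e, t(e, e))) = 1 + max(0, 1) = 2
depth(s(t(e, t(e, e)), s(e, e))) = 1 + max(2, 1) = 3
depth(t(s(t(e, e), s(e, e)), s(t(e, t(e, e)), s(e, e)))) = 1 + max(2, 3) = 4
depth(t(s(e, e), t(e, e))) = 1 + max(1, 1) = 2
depth(t(t(s(e, e), t(e, e)), t(e, e))) = 1 + max(2, 1) = 3
depth(s(e, t(e, e))) = 1 + max(0, 1) = 2
depth(t(s(e, t(e, e)), t(e, e))) = 1 + max(2, 1) = 3
depth(s(t(t(s(e, e), t(e, e)), t(e, e)), t(s(e, t(e, e)), t(e, e)))) = 1 + max(3, 3) = 4
depth(t(t(s(t(e, e), s(e, e)), s(t(e, t(e, e)), s(e, e))), s(t(t(s(e, e), t(e, e)), t(e, e)), t(s(e, t(e, e)), t(e, e))))) = 1 + max(4, 4) = 5
depth(t(t(e, e), e)) = 1 + max(1, 0) = 2
depth(s(s(e, e), t(t(e, e), e))) = 1 + max(1, 2) = 3
depth(t(t(t(s(t(e, e), s(e, e)), s(t(e, t(e, e)), s(e, e))), s(t(t(s(e, e), t(e, e)), t(e, e)), t(s(e, t(e, e)), t(e, e)))), s(s(e, e), t(t(e, e), e)))) = 1 + max(5, 3) = 6
depth(t(s(t(e, e), s(e, s(e, e))), t(t(t(s(t(e, e), s(e, e)), s(t(e, t(e, e)), s(e, e))), s(t(t(s(e, e), t(e, e)), t(e, e)), t(s(e, t(e, e)), t(e, e)))), s(s(e, e), t(t(e, e), e))))) = 1 + max(3, 6) = 7

7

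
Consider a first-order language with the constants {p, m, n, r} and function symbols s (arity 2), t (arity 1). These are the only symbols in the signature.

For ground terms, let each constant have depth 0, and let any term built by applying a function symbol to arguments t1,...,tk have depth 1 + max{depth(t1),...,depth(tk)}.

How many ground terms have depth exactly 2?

Let N_k count ground terms of depth at most k. Each non-constant term of depth ≤ k is some function symbol applied to depth-≤(k−1) arguments, giving N_k = 4 + N_{k-1}^2 + N_{k-1}.
N_0 = 4
N_1 = 4 + 4^2 + 4 = 24
N_2 = 4 + 24^2 + 24 = 604
Terms of depth exactly 2: N_2 − N_1 = 604 − 24 = 580.

580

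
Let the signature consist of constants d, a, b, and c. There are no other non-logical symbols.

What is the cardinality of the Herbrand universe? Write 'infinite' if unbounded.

4

There are no function symbols, so every ground term is one of the 4 constants.
The Herbrand universe is {d, a, b, c}, which is finite with 4 elements.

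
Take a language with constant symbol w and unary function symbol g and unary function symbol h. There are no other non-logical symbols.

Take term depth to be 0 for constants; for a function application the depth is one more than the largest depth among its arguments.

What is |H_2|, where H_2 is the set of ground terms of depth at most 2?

Count level by level. With function symbols g/1, h/1, the terms of depth ≤ k are the 1 constant together with each function applied to depth-≤(k−1) tuples, so N_k = 1 + N_{k-1} + N_{k-1}.
N_0 = 1
N_1 = 1 + 1 + 1 = 3
N_2 = 1 + 3 + 3 = 7
Explicitly: w, g(w), g(g(w)), g(h(w)), h(w), h(g(w)), h(h(w)).

7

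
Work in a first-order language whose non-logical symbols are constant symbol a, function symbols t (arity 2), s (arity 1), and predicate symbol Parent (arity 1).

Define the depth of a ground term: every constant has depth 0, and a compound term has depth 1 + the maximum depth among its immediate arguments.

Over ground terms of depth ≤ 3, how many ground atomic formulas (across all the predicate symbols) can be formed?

183

First count ground terms of depth ≤ 3.
Count level by level. With function symbols t/2, s/1, the terms of depth ≤ k are the 1 constant together with each function applied to depth-≤(k−1) tuples, so N_k = 1 + N_{k-1}^2 + N_{k-1}.
N_0 = 1
N_1 = 1 + 1^2 + 1 = 3
N_2 = 1 + 3^2 + 3 = 13
N_3 = 1 + 13^2 + 13 = 183
So |H| = 183.
A ground atom is a predicate applied to a tuple of terms from H, so the count is the sum over predicates of |H|^arity:
  Parent: 183
Total ground atoms: 183.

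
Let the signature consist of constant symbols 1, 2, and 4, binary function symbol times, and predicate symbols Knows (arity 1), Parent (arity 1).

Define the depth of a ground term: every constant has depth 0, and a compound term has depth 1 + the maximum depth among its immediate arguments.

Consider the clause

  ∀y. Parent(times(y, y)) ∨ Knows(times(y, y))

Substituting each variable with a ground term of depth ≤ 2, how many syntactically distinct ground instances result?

147

Ground terms of depth ≤ 2:
  Count level by level. With function symbols times/2, the terms of depth ≤ k are the 3 constants together with each function applied to depth-≤(k−1) tuples, so N_k = 3 + N_{k-1}^2.
  N_0 = 3
  N_1 = 3 + 3^2 = 12
  N_2 = 3 + 12^2 = 147
So there are 147 ground terms available for substitution.
The variable y ranges independently over the available ground terms, and distinct assignments produce distinct instances.
Number of ground instances = 147.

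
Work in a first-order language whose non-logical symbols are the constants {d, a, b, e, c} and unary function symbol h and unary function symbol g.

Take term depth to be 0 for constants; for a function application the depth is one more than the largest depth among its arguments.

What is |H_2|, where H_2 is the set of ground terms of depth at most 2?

35

Count level by level. With function symbols h/1, g/1, the terms of depth ≤ k are the 5 constants together with each function applied to depth-≤(k−1) tuples, so N_k = 5 + N_{k-1} + N_{k-1}.
N_0 = 5
N_1 = 5 + 5 + 5 = 15
N_2 = 5 + 15 + 15 = 35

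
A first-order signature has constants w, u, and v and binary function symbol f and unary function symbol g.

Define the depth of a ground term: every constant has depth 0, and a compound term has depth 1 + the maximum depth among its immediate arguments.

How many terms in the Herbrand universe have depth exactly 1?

Write N_k for the number of ground terms of depth ≤ k. A term of depth ≤ k is either a constant or a function symbol applied to arguments of depth ≤ k−1, so N_k = 3 + N_{k-1}^2 + N_{k-1}.
N_0 = 3
N_1 = 3 + 3^2 + 3 = 15
Terms of depth exactly 1: N_1 − N_0 = 15 − 3 = 12.

12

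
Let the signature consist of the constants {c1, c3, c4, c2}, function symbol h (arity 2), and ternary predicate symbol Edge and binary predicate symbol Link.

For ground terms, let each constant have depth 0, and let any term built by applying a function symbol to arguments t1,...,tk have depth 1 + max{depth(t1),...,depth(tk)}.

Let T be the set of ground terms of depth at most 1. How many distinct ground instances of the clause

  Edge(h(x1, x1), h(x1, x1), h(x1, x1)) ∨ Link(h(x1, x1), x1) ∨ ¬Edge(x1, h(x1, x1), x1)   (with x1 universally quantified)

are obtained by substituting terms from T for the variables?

Ground terms of depth ≤ 1:
  Let N_k = |{terms of depth ≤ k}|. Then N_0 = 4 and N_k = 4 + N_{k-1}^2 for k ≥ 1 (one summand per function symbol, arity giving the exponent).
  N_0 = 4
  N_1 = 4 + 4^2 = 20
So there are 20 ground terms available for substitution.
The body mentions the single quantified variable x1; since ground terms form a free algebra, no two substitutions collapse to the same formula.
Number of ground instances = 20.

20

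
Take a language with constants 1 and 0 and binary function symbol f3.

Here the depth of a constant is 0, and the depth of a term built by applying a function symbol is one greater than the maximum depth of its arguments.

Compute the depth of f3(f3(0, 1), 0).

2

depth(f3(0, 1)) = 1 + max(0, 0) = 1
depth(f3(f3(0, 1), 0)) = 1 + max(1, 0) = 2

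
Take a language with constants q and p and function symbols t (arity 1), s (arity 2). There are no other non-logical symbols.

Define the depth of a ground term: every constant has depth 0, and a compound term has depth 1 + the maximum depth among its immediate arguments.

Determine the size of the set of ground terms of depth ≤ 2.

74

Count level by level. With function symbols t/1, s/2, the terms of depth ≤ k are the 2 constants together with each function applied to depth-≤(k−1) tuples, so N_k = 2 + N_{k-1} + N_{k-1}^2.
N_0 = 2
N_1 = 2 + 2 + 2^2 = 8
N_2 = 2 + 8 + 8^2 = 74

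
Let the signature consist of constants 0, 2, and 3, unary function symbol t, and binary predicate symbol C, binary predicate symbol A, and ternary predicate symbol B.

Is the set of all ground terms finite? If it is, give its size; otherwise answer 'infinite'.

The signature has at least one function symbol (t, arity 1) and at least one constant (0).
Iterating t gives infinitely many distinct ground terms: 0, t(0), t(t(0)), ...
So the Herbrand universe is infinite.

infinite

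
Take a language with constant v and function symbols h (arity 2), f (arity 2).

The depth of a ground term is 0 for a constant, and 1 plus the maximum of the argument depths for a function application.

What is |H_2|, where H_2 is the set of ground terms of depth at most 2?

If N_k denotes the number of depth-≤k ground terms, the 1 constant gives N_0 = 1, and each function symbol of arity r contributes N_{k-1}^r new terms at level k: N_k = 1 + N_{k-1}^2 + N_{k-1}^2.
N_0 = 1
N_1 = 1 + 1^2 + 1^2 = 3
N_2 = 1 + 3^2 + 3^2 = 19

19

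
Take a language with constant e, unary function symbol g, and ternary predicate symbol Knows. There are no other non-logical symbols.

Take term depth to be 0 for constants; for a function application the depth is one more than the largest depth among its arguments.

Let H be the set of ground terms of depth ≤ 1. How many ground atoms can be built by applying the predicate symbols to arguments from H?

8

First count ground terms of depth ≤ 1.
If N_k denotes the number of depth-≤k ground terms, the 1 constant gives N_0 = 1, and each function symbol of arity r contributes N_{k-1}^r new terms at level k: N_k = 1 + N_{k-1}.
N_0 = 1
N_1 = 1 + 1 = 2
Explicitly: e, g(e).
So |H| = 2.
For each predicate symbol, the number of ground atoms is |H| raised to its arity; summing:
  Knows: 2^3 = 8
Total ground atoms: 8.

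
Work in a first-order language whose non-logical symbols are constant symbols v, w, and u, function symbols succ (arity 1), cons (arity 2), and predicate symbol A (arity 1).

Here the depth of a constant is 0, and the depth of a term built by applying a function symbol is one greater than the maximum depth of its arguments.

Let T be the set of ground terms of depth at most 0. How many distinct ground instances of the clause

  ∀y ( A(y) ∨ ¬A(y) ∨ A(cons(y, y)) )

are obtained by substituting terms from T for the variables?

3

Ground terms of depth ≤ 0:
  If N_k denotes the number of depth-≤k ground terms, the 3 constants give N_0 = 3, and each function symbol of arity r contributes N_{k-1}^r new terms at level k: N_k = 3 + N_{k-1} + N_{k-1}^2.
  N_0 = 3
  Explicitly: v, w, u.
So there are 3 ground terms available for substitution.
The clause has 1 distinct variable (y), which appears in the body. In the free term algebra distinct substitutions yield syntactically distinct ground instances.
Number of ground instances = 3.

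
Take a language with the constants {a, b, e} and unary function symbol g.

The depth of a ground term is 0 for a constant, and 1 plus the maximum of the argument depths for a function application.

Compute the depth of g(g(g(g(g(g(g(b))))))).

7

depth(g(b)) = 1 + depth(b) = 1 + 0 = 1
depth(g(g(b))) = 1 + depth(g(b)) = 1 + 1 = 2
depth(g(g(g(b)))) = 1 + depth(g(g(b))) = 1 + 2 = 3
depth(g(g(g(g(b))))) = 1 + depth(g(g(g(b)))) = 1 + 3 = 4
depth(g(g(g(g(g(b)))))) = 1 + depth(g(g(g(g(b))))) = 1 + 4 = 5
depth(g(g(g(g(g(g(b))))))) = 1 + depth(g(g(g(g(g(b)))))) = 1 + 5 = 6
depth(g(g(g(g(g(g(g(b)))))))) = 1 + depth(g(g(g(g(g(g(b))))))) = 1 + 6 = 7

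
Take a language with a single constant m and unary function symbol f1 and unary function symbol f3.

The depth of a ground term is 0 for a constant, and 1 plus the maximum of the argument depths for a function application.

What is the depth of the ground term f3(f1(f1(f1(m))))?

4

depth(f1(m)) = 1 + depth(m) = 1 + 0 = 1
depth(f1(f1(m))) = 1 + depth(f1(m)) = 1 + 1 = 2
depth(f1(f1(f1(m)))) = 1 + depth(f1(f1(m))) = 1 + 2 = 3
depth(f3(f1(f1(f1(m))))) = 1 + depth(f1(f1(f1(m)))) = 1 + 3 = 4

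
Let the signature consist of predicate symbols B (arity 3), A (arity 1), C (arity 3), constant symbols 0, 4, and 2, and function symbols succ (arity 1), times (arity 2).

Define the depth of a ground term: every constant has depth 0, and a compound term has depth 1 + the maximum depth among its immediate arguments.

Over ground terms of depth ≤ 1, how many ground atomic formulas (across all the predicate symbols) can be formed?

First count ground terms of depth ≤ 1.
Count level by level. With function symbols succ/1, times/2, the terms of depth ≤ k are the 3 constants together with each function applied to depth-≤(k−1) tuples, so N_k = 3 + N_{k-1} + N_{k-1}^2.
N_0 = 3
N_1 = 3 + 3 + 3^2 = 15
So |H| = 15.
Ground atoms are formed by filling each argument slot of a predicate with a term from H, so an r-ary predicate gives |H|^r atoms:
  B: 15^3 = 3375;  A: 15;  C: 15^3 = 3375
Total ground atoms: 3375 + 15 + 3375 = 6765.

6765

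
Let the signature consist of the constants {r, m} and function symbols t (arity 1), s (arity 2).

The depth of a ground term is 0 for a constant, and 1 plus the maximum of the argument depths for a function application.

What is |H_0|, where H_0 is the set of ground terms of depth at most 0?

Count level by level. With function symbols t/1, s/2, the terms of depth ≤ k are the 2 constants together with each function applied to depth-≤(k−1) tuples, so N_k = 2 + N_{k-1} + N_{k-1}^2.
N_0 = 2
Explicitly: r, m.

2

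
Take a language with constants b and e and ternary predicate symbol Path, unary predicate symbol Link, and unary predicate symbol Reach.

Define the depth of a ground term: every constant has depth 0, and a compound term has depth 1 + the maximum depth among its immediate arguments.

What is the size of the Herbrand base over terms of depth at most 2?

12

First count ground terms of depth ≤ 2.
With no function symbols every ground term is a constant, so there are exactly 2 ground terms at every depth bound.
N_0 = 2
N_1 = 2
N_2 = 2
Explicitly: b, e.
So |H| = 2.
For each predicate symbol, the number of ground atoms is |H| raised to its arity; summing:
  Path: 2^3 = 8;  Link: 2;  Reach: 2
Total ground atoms: 8 + 2 + 2 = 12.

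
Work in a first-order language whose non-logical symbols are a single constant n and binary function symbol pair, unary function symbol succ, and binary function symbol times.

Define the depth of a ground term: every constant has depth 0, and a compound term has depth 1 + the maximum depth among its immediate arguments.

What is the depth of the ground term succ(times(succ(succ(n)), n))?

4

depth(succ(n)) = 1 + depth(n) = 1 + 0 = 1
depth(succ(succ(n))) = 1 + depth(succ(n)) = 1 + 1 = 2
depth(times(succ(succ(n)), n)) = 1 + max(2, 0) = 3
depth(succ(times(succ(succ(n)), n))) = 1 + depth(times(succ(succ(n)), n)) = 1 + 3 = 4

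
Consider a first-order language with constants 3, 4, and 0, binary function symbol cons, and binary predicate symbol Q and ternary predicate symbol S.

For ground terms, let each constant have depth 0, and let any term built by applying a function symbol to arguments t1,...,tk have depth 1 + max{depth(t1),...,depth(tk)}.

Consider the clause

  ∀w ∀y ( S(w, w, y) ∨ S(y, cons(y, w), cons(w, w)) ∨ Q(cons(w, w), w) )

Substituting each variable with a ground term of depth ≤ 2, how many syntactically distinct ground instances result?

Ground terms of depth ≤ 2:
  Write N_k for the number of ground terms of depth ≤ k. A term of depth ≤ k is either a constant or a function symbol applied to arguments of depth ≤ k−1, so N_k = 3 + N_{k-1}^2.
  N_0 = 3
  N_1 = 3 + 3^2 = 12
  N_2 = 3 + 12^2 = 147
So there are 147 ground terms available for substitution.
The body mentions every one of the 2 quantified variables; since ground terms form a free algebra, no two substitutions collapse to the same formula.
Number of ground instances = 147^2 = 21609.

21609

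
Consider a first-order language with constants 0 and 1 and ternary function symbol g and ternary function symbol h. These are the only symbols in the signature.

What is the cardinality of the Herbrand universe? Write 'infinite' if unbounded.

infinite

The signature has at least one function symbol (g, arity 3) and at least one constant (0).
Iterating g gives infinitely many distinct ground terms: 0, g(0, 0, 0), g(g(0, 0, 0), g(0, 0, 0), g(0, 0, 0)), ...
So the Herbrand universe is infinite.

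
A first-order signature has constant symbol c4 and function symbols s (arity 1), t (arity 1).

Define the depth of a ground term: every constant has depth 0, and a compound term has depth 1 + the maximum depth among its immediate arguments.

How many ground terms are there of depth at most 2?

7

Let N_k = |{terms of depth ≤ k}|. Then N_0 = 1 and N_k = 1 + N_{k-1} + N_{k-1} for k ≥ 1 (one summand per function symbol, arity giving the exponent).
N_0 = 1
N_1 = 1 + 1 + 1 = 3
N_2 = 1 + 3 + 3 = 7
Explicitly: c4, s(c4), s(s(c4)), s(t(c4)), t(c4), t(s(c4)), t(t(c4)).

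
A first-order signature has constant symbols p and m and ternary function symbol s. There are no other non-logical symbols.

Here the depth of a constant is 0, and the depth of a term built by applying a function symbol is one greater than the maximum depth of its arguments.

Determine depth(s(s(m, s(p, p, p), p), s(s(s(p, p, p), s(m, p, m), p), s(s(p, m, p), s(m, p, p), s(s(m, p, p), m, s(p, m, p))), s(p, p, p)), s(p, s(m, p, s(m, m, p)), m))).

5

depth(s(p, p, p)) = 1 + max(0, 0, 0) = 1
depth(s(m, s(p, p, p), p)) = 1 + max(0, 1, 0) = 2
depth(s(m, p, m)) = 1 + max(0, 0, 0) = 1
depth(s(s(p, p, p), s(m, p, m), p)) = 1 + max(1, 1, 0) = 2
depth(s(p, m, p)) = 1 + max(0, 0, 0) = 1
depth(s(m, p, p)) = 1 + max(0, 0, 0) = 1
depth(s(s(m, p, p), m, s(p, m, p))) = 1 + max(1, 0, 1) = 2
depth(s(s(p, m, p), s(m, p, p), s(s(m, p, p), m, s(p, m, p)))) = 1 + max(1, 1, 2) = 3
depth(s(s(s(p, p, p), s(m, p, m), p), s(s(p, m, p), s(m, p, p), s(s(m, p, p), m, s(p, m, p))), s(p, p, p))) = 1 + max(2, 3, 1) = 4
depth(s(m, m, p)) = 1 + max(0, 0, 0) = 1
depth(s(m, p, s(m, m, p))) = 1 + max(0, 0, 1) = 2
depth(s(p, s(m, p, s(m, m, p)), m)) = 1 + max(0, 2, 0) = 3
depth(s(s(m, s(p, p, p), p), s(s(s(p, p, p), s(m, p, m), p), s(s(p, m, p), s(m, p, p), s(s(m, p, p), m, s(p, m, p))), s(p, p, p)), s(p, s(m, p, s(m, m, p)), m))) = 1 + max(2, 4, 3) = 5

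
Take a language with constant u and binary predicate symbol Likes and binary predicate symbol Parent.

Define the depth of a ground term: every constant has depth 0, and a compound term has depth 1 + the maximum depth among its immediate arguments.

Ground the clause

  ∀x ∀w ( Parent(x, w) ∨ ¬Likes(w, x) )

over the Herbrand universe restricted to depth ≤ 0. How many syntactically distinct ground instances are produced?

1

Ground terms of depth ≤ 0:
  With no function symbols every ground term is a constant, so there is exactly 1 ground term at every depth bound.
  N_0 = 1
So there is exactly 1 ground term available for substitution.
The body mentions every one of the 2 quantified variables; since ground terms form a free algebra, no two substitutions collapse to the same formula.
Number of ground instances = 1^2 = 1.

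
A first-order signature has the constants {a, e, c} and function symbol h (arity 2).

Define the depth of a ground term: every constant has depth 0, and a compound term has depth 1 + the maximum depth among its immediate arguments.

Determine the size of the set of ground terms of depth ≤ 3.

If N_k denotes the number of depth-≤k ground terms, the 3 constants give N_0 = 3, and each function symbol of arity r contributes N_{k-1}^r new terms at level k: N_k = 3 + N_{k-1}^2.
N_0 = 3
N_1 = 3 + 3^2 = 12
N_2 = 3 + 12^2 = 147
N_3 = 3 + 147^2 = 21612

21612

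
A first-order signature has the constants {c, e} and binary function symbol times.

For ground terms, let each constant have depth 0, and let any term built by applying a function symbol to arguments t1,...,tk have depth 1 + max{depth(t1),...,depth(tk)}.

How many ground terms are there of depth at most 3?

Let N_k count ground terms of depth at most k. Each non-constant term of depth ≤ k is some function symbol applied to depth-≤(k−1) arguments, giving N_k = 2 + N_{k-1}^2.
N_0 = 2
N_1 = 2 + 2^2 = 6
N_2 = 2 + 6^2 = 38
N_3 = 2 + 38^2 = 1446

1446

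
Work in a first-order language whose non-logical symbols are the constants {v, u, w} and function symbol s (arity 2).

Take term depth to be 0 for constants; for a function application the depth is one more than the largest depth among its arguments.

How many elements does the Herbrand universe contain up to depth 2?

Count level by level. With function symbols s/2, the terms of depth ≤ k are the 3 constants together with each function applied to depth-≤(k−1) tuples, so N_k = 3 + N_{k-1}^2.
N_0 = 3
N_1 = 3 + 3^2 = 12
N_2 = 3 + 12^2 = 147

147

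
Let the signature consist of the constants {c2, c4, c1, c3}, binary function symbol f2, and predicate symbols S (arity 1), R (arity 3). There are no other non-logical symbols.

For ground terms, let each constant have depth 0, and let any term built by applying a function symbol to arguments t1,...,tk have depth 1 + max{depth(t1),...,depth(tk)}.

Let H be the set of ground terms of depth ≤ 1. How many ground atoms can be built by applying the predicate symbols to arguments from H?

8020

First count ground terms of depth ≤ 1.
Let N_k = |{terms of depth ≤ k}|. Then N_0 = 4 and N_k = 4 + N_{k-1}^2 for k ≥ 1 (one summand per function symbol, arity giving the exponent).
N_0 = 4
N_1 = 4 + 4^2 = 20
So |H| = 20.
For each predicate symbol, the number of ground atoms is |H| raised to its arity; summing:
  S: 20;  R: 20^3 = 8000
Total ground atoms: 20 + 8000 = 8020.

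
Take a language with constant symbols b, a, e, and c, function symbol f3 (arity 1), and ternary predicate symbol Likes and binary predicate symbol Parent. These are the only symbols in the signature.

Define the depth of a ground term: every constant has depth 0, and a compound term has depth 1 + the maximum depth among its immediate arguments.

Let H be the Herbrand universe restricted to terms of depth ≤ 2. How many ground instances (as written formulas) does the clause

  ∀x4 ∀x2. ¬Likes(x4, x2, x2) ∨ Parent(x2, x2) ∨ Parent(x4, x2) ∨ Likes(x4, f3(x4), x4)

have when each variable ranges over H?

Ground terms of depth ≤ 2:
  Count level by level. With function symbols f3/1, the terms of depth ≤ k are the 4 constants together with each function applied to depth-≤(k−1) tuples, so N_k = 4 + N_{k-1}.
  N_0 = 4
  N_1 = 4 + 4 = 8
  N_2 = 4 + 8 = 12
So there are 12 ground terms available for substitution.
Each of x4, x2 ranges independently over the available ground terms, and distinct assignments produce distinct instances.
Number of ground instances = 12^2 = 144.

144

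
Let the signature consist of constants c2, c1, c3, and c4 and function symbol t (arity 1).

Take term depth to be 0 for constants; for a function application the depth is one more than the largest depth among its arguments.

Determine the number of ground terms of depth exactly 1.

4

If N_k denotes the number of depth-≤k ground terms, the 4 constants give N_0 = 4, and each function symbol of arity r contributes N_{k-1}^r new terms at level k: N_k = 4 + N_{k-1}.
N_0 = 4
N_1 = 4 + 4 = 8
Terms of depth exactly 1: N_1 − N_0 = 8 − 4 = 4.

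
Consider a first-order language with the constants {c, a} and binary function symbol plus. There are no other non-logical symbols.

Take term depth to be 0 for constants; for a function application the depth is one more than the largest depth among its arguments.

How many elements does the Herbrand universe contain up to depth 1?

6

If N_k denotes the number of depth-≤k ground terms, the 2 constants give N_0 = 2, and each function symbol of arity r contributes N_{k-1}^r new terms at level k: N_k = 2 + N_{k-1}^2.
N_0 = 2
N_1 = 2 + 2^2 = 6
Explicitly: c, a, plus(c, c), plus(c, a), plus(a, c), plus(a, a).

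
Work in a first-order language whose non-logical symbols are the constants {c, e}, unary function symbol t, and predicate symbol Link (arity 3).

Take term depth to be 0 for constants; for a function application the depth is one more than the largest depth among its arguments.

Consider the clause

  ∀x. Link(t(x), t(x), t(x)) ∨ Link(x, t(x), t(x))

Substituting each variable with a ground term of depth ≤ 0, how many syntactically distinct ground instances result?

2

Ground terms of depth ≤ 0:
  Let N_k = |{terms of depth ≤ k}|. Then N_0 = 2 and N_k = 2 + N_{k-1} for k ≥ 1 (one summand per function symbol, arity giving the exponent).
  N_0 = 2
  Explicitly: c, e.
So there are 2 ground terms available for substitution.
There is 1 variable to instantiate (x),  occurring in at least one literal, so different choices give different ground instances.
Number of ground instances = 2.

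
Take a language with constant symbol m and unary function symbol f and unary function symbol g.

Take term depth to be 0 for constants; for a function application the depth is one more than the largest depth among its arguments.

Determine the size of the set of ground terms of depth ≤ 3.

Write N_k for the number of ground terms of depth ≤ k. A term of depth ≤ k is either a constant or a function symbol applied to arguments of depth ≤ k−1, so N_k = 1 + N_{k-1} + N_{k-1}.
N_0 = 1
N_1 = 1 + 1 + 1 = 3
N_2 = 1 + 3 + 3 = 7
N_3 = 1 + 7 + 7 = 15

15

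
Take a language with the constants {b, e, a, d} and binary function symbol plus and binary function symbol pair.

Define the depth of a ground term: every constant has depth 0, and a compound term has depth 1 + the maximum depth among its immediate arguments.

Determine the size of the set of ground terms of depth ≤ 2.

Let N_k = |{terms of depth ≤ k}|. Then N_0 = 4 and N_k = 4 + N_{k-1}^2 + N_{k-1}^2 for k ≥ 1 (one summand per function symbol, arity giving the exponent).
N_0 = 4
N_1 = 4 + 4^2 + 4^2 = 36
N_2 = 4 + 36^2 + 36^2 = 2596

2596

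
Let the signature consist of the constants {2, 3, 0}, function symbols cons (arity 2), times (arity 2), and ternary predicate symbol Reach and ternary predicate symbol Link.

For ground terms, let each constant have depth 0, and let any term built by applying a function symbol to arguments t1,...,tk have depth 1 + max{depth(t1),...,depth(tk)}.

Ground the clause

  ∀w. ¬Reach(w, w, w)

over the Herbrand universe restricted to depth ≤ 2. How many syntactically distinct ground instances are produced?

Ground terms of depth ≤ 2:
  Count level by level. With function symbols cons/2, times/2, the terms of depth ≤ k are the 3 constants together with each function applied to depth-≤(k−1) tuples, so N_k = 3 + N_{k-1}^2 + N_{k-1}^2.
  N_0 = 3
  N_1 = 3 + 3^2 + 3^2 = 21
  N_2 = 3 + 21^2 + 21^2 = 885
So there are 885 ground terms available for substitution.
The clause has 1 distinct variable (w), which appears in the body. In the free term algebra distinct substitutions yield syntactically distinct ground instances.
Number of ground instances = 885.

885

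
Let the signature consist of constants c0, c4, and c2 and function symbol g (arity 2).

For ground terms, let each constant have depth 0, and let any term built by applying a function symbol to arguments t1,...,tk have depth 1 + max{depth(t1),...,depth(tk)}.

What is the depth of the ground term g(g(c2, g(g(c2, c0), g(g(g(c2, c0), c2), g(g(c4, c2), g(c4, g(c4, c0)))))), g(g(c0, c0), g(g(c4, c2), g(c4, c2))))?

depth(g(c2, c0)) = 1 + max(0, 0) = 1
depth(g(g(c2, c0), c2)) = 1 + max(1, 0) = 2
depth(g(c4, c2)) = 1 + max(0, 0) = 1
depth(g(c4, c0)) = 1 + max(0, 0) = 1
depth(g(c4, g(c4, c0))) = 1 + max(0, 1) = 2
depth(g(g(c4, c2), g(c4, g(c4, c0)))) = 1 + max(1, 2) = 3
depth(g(g(g(c2, c0), c2), g(g(c4, c2), g(c4, g(c4, c0))))) = 1 + max(2, 3) = 4
depth(g(g(c2, c0), g(g(g(c2, c0), c2), g(g(c4, c2), g(c4, g(c4, c0)))))) = 1 + max(1, 4) = 5
depth(g(c2, g(g(c2, c0), g(g(g(c2, c0), c2), g(g(c4, c2), g(c4, g(c4, c0))))))) = 1 + max(0, 5) = 6
depth(g(c0, c0)) = 1 + max(0, 0) = 1
depth(g(g(c4, c2), g(c4, c2))) = 1 + max(1, 1) = 2
depth(g(g(c0, c0), g(g(c4, c2), g(c4, c2)))) = 1 + max(1, 2) = 3
depth(g(g(c2, g(g(c2, c0), g(g(g(c2, c0), c2), g(g(c4, c2), g(c4, g(c4, c0)))))), g(g(c0, c0), g(g(c4, c2), g(c4, c2))))) = 1 + max(6, 3) = 7

7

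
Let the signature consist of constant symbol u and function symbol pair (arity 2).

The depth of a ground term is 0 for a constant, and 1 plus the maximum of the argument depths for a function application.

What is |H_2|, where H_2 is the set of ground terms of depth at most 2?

Let N_k count ground terms of depth at most k. Each non-constant term of depth ≤ k is some function symbol applied to depth-≤(k−1) arguments, giving N_k = 1 + N_{k-1}^2.
N_0 = 1
N_1 = 1 + 1^2 = 2
N_2 = 1 + 2^2 = 5
Explicitly: u, pair(u, u), pair(u, pair(u, u)), pair(pair(u, u), u), pair(pair(u, u), pair(u, u)).

5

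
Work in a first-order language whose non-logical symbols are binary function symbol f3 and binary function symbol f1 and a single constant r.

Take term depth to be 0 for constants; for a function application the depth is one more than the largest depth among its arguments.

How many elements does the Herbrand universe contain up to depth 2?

19

Let N_k count ground terms of depth at most k. Each non-constant term of depth ≤ k is some function symbol applied to depth-≤(k−1) arguments, giving N_k = 1 + N_{k-1}^2 + N_{k-1}^2.
N_0 = 1
N_1 = 1 + 1^2 + 1^2 = 3
N_2 = 1 + 3^2 + 3^2 = 19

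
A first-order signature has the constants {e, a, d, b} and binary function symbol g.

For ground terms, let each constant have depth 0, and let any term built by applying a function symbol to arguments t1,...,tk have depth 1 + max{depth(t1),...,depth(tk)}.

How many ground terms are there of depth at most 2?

404

Let N_k = |{terms of depth ≤ k}|. Then N_0 = 4 and N_k = 4 + N_{k-1}^2 for k ≥ 1 (one summand per function symbol, arity giving the exponent).
N_0 = 4
N_1 = 4 + 4^2 = 20
N_2 = 4 + 20^2 = 404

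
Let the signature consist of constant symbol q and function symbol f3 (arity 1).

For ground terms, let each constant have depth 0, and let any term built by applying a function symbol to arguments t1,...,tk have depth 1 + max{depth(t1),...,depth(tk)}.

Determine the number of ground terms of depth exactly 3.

Let N_k = |{terms of depth ≤ k}|. Then N_0 = 1 and N_k = 1 + N_{k-1} for k ≥ 1 (one summand per function symbol, arity giving the exponent).
N_0 = 1
N_1 = 1 + 1 = 2
N_2 = 1 + 2 = 3
N_3 = 1 + 3 = 4
Terms of depth exactly 3: N_3 − N_2 = 4 − 3 = 1.

1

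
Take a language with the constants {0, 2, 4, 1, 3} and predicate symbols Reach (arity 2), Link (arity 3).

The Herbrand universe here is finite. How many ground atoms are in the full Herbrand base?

With no function symbols, the Herbrand universe is just the 5 constants.
Ground atoms per predicate: Reach: 5^2 = 25, Link: 5^3 = 125.
Herbrand base size = 25 + 125 = 150.

150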